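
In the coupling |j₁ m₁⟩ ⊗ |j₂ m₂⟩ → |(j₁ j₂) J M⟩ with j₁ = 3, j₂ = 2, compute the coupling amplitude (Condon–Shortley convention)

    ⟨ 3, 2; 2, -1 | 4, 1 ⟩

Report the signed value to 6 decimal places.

j₁+j₂−J=1  J+j₁−j₂=5  J−j₁+j₂=3  j₁+j₂+J+1=10
(j₁±m₁, j₂±m₂, J±M) = (5,1,1,3,5,3)
P² = 6480/7
sum k=0..1:
  [0] +1/48 = 1/48
  [1] −1/720 = -1/720
S = 7/360
C² = P²·S² = 7/20 ; C = +0.591608

+√(7/20) ≈ +0.591608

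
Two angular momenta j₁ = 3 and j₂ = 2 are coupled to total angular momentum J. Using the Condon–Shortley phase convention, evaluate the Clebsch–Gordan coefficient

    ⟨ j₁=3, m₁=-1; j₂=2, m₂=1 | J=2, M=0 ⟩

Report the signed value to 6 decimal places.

triangle: 3!*3!*1!/8! = 36/40320
(j±m)!: 2!*4!*3!*1!*2!*2! = 1152
prefactor² = (2J+1)*Δ*N² = 36/7
  k=2: +1/(2!*1!*2!*1!*1!*0!) = 1/4
  k=3: −1/(3!*0!*1!*0!*2!*1!) = -1/12
Σ = 1/6  ⇒  CG² = 36/7*1/6² = 1/7
CG = +√(1/7) = +0.377964

+√(1/7) ≈ +0.377964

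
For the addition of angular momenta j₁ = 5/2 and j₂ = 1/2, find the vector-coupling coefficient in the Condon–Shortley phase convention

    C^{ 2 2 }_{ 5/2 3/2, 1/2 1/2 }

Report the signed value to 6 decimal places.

j₁+j₂−J=1  J+j₁−j₂=4  J−j₁+j₂=0  j₁+j₂+J+1=6
(j₁±m₁, j₂±m₂, J±M) = (4,1,1,0,4,0)
P² = 96
sum k=1..1:
  [1] −1/24 = -1/24
S = -1/24
C² = P²·S² = 1/6 ; C = -0.408248

-0.408248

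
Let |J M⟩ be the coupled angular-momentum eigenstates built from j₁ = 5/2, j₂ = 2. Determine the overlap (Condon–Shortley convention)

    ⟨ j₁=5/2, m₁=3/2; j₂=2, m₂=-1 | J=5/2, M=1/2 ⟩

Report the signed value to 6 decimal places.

+√(6/35) ≈ +0.414039

√[6·2!3!2!/8! · 4!1!1!3!3!2!] = √(216/35)
  +(−1)^0/∏(0,2,1,1,2,1)! = 1/4  (running 1/4)
  +(−1)^1/∏(1,1,0,0,3,2)! = -1/12  (running 1/6)
⟨..|..⟩ = √(216/35)·(1/6) = +0.414039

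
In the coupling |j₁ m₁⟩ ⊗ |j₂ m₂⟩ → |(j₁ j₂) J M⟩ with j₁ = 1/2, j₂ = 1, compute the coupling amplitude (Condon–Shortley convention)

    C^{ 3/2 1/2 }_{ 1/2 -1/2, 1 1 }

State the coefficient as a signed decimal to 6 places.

+√(1/3) = +0.577350

triangle: 0!·1!·2!/4! = 2/24
(j±m)!: 0!·1!·2!·0!·2!·1! = 4
prefactor² = (2J+1)·Δ·N² = 4/3
  k=0: +1/(0!·0!·1!·2!·0!·0!) = 1/2
Σ = 1/2  ⇒  CG² = 4/3·1/2² = 1/3
CG = +√(1/3) = +0.577350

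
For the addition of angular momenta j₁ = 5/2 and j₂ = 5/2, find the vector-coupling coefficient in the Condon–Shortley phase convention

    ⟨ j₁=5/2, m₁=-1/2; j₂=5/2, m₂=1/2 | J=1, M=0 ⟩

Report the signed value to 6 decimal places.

+√(1/70) ≈ +0.119523

√[3·4!1!1!/7! · 2!3!3!2!1!1!] = √(72/35)
  +(−1)^2/∏(2,2,1,1,0,0)! = 1/4  (running 1/4)
  +(−1)^3/∏(3,1,0,0,1,1)! = -1/6  (running 1/12)
⟨..|..⟩ = √(72/35)·(1/12) = +0.119523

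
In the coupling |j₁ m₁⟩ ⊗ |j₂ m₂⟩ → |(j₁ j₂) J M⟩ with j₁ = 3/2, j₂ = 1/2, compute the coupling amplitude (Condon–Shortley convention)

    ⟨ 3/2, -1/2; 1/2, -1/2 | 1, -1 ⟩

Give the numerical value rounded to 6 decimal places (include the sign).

+0.500000

√[3·1!2!0!/4! · 1!2!0!1!0!2!] = √(1)
  +(−1)^0/∏(0,1,2,0,0,0)! = 1/2  (running 1/2)
⟨..|..⟩ = √(1)·(1/2) = +0.500000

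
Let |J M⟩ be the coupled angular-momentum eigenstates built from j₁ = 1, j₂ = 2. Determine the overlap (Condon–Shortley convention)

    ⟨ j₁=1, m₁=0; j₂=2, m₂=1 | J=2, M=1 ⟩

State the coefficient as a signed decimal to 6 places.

−√(1/6) = -0.408248

j₁+j₂−J=1  J+j₁−j₂=1  J−j₁+j₂=3  j₁+j₂+J+1=6
(j₁±m₁, j₂±m₂, J±M) = (1,1,3,1,3,1)
P² = 3/2
sum k=0..1:
  [0] +1/6 = 1/6
  [1] −1/2 = -1/2
S = -1/3
C² = P²·S² = 1/6 ; C = -0.408248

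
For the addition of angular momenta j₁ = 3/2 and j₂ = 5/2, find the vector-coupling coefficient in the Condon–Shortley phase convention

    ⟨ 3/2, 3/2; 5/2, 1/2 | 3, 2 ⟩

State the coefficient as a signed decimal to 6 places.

√[7·1!2!4!/8! · 3!0!3!2!5!1!] = √(72)
  +(−1)^0/∏(0,1,0,3,2,1)! = 1/12  (running 1/12)
⟨..|..⟩ = √(72)·(1/12) = +0.707107

+0.707107  (= +√(1/2))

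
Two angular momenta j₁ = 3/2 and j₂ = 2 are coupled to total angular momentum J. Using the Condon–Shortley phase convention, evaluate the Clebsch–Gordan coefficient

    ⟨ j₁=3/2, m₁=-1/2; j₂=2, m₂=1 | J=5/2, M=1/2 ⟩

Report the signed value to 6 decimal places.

√[6·1!2!3!/7! · 1!2!3!1!3!2!] = √(72/35)
  +(−1)^0/∏(0,1,2,3,0,0)! = 1/12  (running 1/12)
  +(−1)^1/∏(1,0,1,2,1,1)! = -1/2  (running -5/12)
⟨..|..⟩ = √(72/35)·(-5/12) = -0.597614

−√(5/14) ≈ -0.597614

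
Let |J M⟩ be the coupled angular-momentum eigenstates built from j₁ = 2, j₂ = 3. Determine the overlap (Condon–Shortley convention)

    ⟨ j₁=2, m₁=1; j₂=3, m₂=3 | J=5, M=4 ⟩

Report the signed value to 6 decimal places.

+√(2/5) ≈ +0.632456

j₁+j₂−J=0  J+j₁−j₂=4  J−j₁+j₂=6  j₁+j₂+J+1=11
(j₁±m₁, j₂±m₂, J±M) = (3,1,6,0,9,1)
P² = 7464960
sum k=0..0:
  [0] +1/4320 = 1/4320
S = 1/4320
C² = P²·S² = 2/5 ; C = +0.632456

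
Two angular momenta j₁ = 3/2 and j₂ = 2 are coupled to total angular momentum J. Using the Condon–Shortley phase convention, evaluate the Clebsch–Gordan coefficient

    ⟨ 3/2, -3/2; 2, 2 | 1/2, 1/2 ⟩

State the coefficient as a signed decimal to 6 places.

−√(2/5) = -0.632456

triangle: 3!·0!·1!/5! = 6/120
(j±m)!: 0!·3!·4!·0!·1!·0! = 144
prefactor² = (2J+1)·Δ·N² = 72/5
  k=3: −1/(3!·0!·0!·1!·0!·0!) = -1/6
Σ = -1/6  ⇒  CG² = 72/5·(-1/6)² = 2/5
CG = −√(2/5) = -0.632456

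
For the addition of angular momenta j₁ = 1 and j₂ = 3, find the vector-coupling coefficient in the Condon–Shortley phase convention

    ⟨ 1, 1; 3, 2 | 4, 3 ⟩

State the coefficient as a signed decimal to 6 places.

triangle: 0!*2!*6!/9! = 1440/362880
(j±m)!: 2!*0!*5!*1!*7!*1! = 1209600
prefactor² = (2J+1)*Δ*N² = 43200
  k=0: +1/(0!*0!*0!*5!*2!*1!) = 1/240
Σ = 1/240  ⇒  CG² = 43200*1/240² = 3/4
CG = +√(3/4) = +0.866025

+√(3/4) ≈ +0.866025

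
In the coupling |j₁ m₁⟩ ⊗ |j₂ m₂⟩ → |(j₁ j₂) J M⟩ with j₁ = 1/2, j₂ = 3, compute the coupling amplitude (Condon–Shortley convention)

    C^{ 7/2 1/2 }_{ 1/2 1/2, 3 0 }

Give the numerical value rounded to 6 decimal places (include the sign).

triangle: 0!·1!·6!/8! = 720/40320
(j±m)!: 1!·0!·3!·3!·4!·3! = 5184
prefactor² = (2J+1)·Δ·N² = 5184/7
  k=0: +1/(0!·0!·0!·3!·1!·3!) = 1/36
Σ = 1/36  ⇒  CG² = 5184/7·1/36² = 4/7
CG = +√(4/7) = +0.755929

+√(4/7) = +0.755929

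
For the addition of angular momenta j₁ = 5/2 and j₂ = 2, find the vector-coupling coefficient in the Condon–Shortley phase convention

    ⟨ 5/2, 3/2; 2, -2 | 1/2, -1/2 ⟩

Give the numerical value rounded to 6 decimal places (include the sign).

j₁+j₂−J=4  J+j₁−j₂=1  J−j₁+j₂=0  j₁+j₂+J+1=6
(j₁±m₁, j₂±m₂, J±M) = (4,1,0,4,0,1)
P² = 192/5
sum k=0..0:
  [0] +1/24 = 1/24
S = 1/24
C² = P²·S² = 1/15 ; C = +0.258199

+0.258199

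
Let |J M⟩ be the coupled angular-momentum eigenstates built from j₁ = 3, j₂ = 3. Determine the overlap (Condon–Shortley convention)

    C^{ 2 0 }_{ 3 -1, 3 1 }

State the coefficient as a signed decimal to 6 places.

√[5·4!2!2!/9! · 2!4!4!2!2!2!] = √(256/21)
  +(−1)^2/∏(2,2,2,2,0,0)! = 1/16  (running 1/16)
  +(−1)^3/∏(3,1,1,1,1,1)! = -1/6  (running -5/48)
  +(−1)^4/∏(4,0,0,0,2,2)! = 1/96  (running -3/32)
⟨..|..⟩ = √(256/21)·(-3/32) = -0.327327

−√(3/28) = -0.327327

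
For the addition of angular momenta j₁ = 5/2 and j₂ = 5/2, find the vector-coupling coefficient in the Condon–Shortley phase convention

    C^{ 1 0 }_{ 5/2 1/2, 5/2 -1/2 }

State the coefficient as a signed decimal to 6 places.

+0.119523

j₁+j₂−J=4  J+j₁−j₂=1  J−j₁+j₂=1  j₁+j₂+J+1=7
(j₁±m₁, j₂±m₂, J±M) = (3,2,2,3,1,1)
P² = 72/35
sum k=1..2:
  [1] −1/6 = -1/6
  [2] +1/4 = 1/4
S = 1/12
C² = P²·S² = 1/70 ; C = +0.119523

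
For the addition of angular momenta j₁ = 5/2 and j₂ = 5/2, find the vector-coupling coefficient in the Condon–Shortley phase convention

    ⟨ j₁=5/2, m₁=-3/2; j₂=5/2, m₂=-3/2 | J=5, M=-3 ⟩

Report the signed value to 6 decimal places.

√[11·0!5!5!/11! · 1!4!1!4!2!8!] = √(184320)
  +(−1)^0/∏(0,0,4,1,1,4)! = 1/576  (running 1/576)
⟨..|..⟩ = √(184320)·(1/576) = +0.745356

+√(5/9) = +0.745356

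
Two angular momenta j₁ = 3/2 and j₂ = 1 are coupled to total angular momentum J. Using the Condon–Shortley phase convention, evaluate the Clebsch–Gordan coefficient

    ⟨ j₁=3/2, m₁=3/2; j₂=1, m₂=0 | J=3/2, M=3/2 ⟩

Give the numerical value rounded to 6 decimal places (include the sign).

√[4·1!2!1!/5! · 3!0!1!1!3!0!] = √(12/5)
  +(−1)^0/∏(0,1,0,1,2,0)! = 1/2  (running 1/2)
⟨..|..⟩ = √(12/5)·(1/2) = +0.774597

+√(3/5) = +0.774597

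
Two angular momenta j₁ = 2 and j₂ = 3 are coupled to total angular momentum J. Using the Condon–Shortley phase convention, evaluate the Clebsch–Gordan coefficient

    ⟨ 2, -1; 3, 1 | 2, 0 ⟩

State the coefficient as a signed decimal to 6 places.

+0.377964  (= +√(1/7))

j₁+j₂−J=3  J+j₁−j₂=1  J−j₁+j₂=3  j₁+j₂+J+1=8
(j₁±m₁, j₂±m₂, J±M) = (1,3,4,2,2,2)
P² = 36/7
sum k=2..3:
  [2] +1/4 = 1/4
  [3] −1/12 = -1/12
S = 1/6
C² = P²·S² = 1/7 ; C = +0.377964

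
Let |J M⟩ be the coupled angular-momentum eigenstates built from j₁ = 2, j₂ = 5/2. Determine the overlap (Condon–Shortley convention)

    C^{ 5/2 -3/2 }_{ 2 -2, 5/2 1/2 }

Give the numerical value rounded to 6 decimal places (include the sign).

triangle: 2!×2!×3!/8! = 24/40320
(j±m)!: 0!×4!×3!×2!×1!×4! = 6912
prefactor² = (2J+1)×Δ×N² = 864/35
  k=2: +1/(2!×0!×2!×1!×0!×2!) = 1/8
Σ = 1/8  ⇒  CG² = 864/35×1/8² = 27/70
CG = +√(27/70) = +0.621059

+√(27/70) = +0.621059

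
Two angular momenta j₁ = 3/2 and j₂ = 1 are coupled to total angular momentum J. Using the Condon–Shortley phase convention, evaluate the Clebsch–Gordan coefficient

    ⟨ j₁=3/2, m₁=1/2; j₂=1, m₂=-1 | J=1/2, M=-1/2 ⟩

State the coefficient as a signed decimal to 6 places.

√[2·2!1!0!/4! · 2!1!0!2!0!1!] = √(2/3)
  +(−1)^0/∏(0,2,1,0,0,0)! = 1/2  (running 1/2)
⟨..|..⟩ = √(2/3)·(1/2) = +0.408248

+0.408248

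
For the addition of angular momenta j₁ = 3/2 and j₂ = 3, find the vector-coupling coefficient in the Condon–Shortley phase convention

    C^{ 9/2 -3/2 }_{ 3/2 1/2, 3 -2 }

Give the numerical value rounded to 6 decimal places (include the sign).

j₁+j₂−J=0  J+j₁−j₂=3  J−j₁+j₂=6  j₁+j₂+J+1=10
(j₁±m₁, j₂±m₂, J±M) = (2,1,1,5,3,6)
P² = 86400/7
sum k=0..0:
  [0] +1/240 = 1/240
S = 1/240
C² = P²·S² = 3/14 ; C = +0.462910

+0.462910  (= +√(3/14))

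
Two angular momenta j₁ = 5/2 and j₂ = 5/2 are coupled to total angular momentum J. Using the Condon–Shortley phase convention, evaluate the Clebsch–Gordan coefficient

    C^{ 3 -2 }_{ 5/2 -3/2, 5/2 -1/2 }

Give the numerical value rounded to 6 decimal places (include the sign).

−√(1/12) ≈ -0.288675

j₁+j₂−J=2  J+j₁−j₂=3  J−j₁+j₂=3  j₁+j₂+J+1=9
(j₁±m₁, j₂±m₂, J±M) = (1,4,2,3,1,5)
P² = 48
sum k=1..2:
  [1] −1/12 = -1/12
  [2] +1/24 = 1/24
S = -1/24
C² = P²·S² = 1/12 ; C = -0.288675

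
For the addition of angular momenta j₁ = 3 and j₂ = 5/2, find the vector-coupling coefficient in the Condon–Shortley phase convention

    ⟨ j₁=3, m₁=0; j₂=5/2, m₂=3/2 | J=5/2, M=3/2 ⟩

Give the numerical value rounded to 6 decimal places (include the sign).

+√(7/30) = +0.483046

j₁+j₂−J=3  J+j₁−j₂=3  J−j₁+j₂=2  j₁+j₂+J+1=9
(j₁±m₁, j₂±m₂, J±M) = (3,3,4,1,4,1)
P² = 864/35
sum k=2..3:
  [2] +1/8 = 1/8
  [3] −1/36 = -1/36
S = 7/72
C² = P²·S² = 7/30 ; C = +0.483046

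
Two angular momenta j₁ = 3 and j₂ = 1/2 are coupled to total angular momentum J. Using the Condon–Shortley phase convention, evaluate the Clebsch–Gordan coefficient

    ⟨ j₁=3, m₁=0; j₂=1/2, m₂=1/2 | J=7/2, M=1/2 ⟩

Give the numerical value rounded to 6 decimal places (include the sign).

+√(4/7) ≈ +0.755929

j₁+j₂−J=0  J+j₁−j₂=6  J−j₁+j₂=1  j₁+j₂+J+1=8
(j₁±m₁, j₂±m₂, J±M) = (3,3,1,0,4,3)
P² = 5184/7
sum k=0..0:
  [0] +1/36 = 1/36
S = 1/36
C² = P²·S² = 4/7 ; C = +0.755929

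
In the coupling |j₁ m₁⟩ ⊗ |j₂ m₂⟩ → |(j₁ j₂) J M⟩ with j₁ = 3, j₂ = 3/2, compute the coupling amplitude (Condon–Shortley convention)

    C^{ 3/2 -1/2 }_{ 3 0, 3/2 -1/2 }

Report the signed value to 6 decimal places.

j₁+j₂−J=3  J+j₁−j₂=3  J−j₁+j₂=0  j₁+j₂+J+1=7
(j₁±m₁, j₂±m₂, J±M) = (3,3,1,2,1,2)
P² = 144/35
sum k=1..1:
  [1] −1/4 = -1/4
S = -1/4
C² = P²·S² = 9/35 ; C = -0.507093

−√(9/35) ≈ -0.507093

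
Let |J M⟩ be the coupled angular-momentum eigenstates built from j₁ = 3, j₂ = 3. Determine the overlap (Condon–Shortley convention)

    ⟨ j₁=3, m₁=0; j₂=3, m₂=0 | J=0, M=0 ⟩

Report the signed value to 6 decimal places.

triangle: 6!*0!*0!/7! = 720/5040
(j±m)!: 3!*3!*3!*3!*0!*0! = 1296
prefactor² = (2J+1)*Δ*N² = 1296/7
  k=3: −1/(3!*3!*0!*0!*0!*0!) = -1/36
Σ = -1/36  ⇒  CG² = 1296/7*(-1/36)² = 1/7
CG = −√(1/7) = -0.377964

−√(1/7) ≈ -0.377964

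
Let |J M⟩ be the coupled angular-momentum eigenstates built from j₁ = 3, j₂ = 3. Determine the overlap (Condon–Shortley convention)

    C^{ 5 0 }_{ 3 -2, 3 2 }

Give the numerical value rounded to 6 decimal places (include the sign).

-0.436436  (= −√(4/21))

j₁+j₂−J=1  J+j₁−j₂=5  J−j₁+j₂=5  j₁+j₂+J+1=12
(j₁±m₁, j₂±m₂, J±M) = (1,5,5,1,5,5)
P² = 480000/7
sum k=0..1:
  [0] +1/14400 = 1/14400
  [1] −1/576 = -1/576
S = -1/600
C² = P²·S² = 4/21 ; C = -0.436436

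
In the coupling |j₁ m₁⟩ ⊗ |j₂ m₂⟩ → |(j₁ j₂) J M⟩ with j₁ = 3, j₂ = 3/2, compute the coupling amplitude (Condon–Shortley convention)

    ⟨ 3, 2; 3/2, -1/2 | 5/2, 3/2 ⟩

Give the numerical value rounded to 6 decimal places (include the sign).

triangle: 2!*4!*1!/8! = 48/40320
(j±m)!: 5!*1!*1!*2!*4!*1! = 5760
prefactor² = (2J+1)*Δ*N² = 288/7
  k=0: +1/(0!*2!*1!*1!*3!*0!) = 1/12
  k=1: −1/(1!*1!*0!*0!*4!*1!) = -1/24
Σ = 1/24  ⇒  CG² = 288/7*1/24² = 1/14
CG = +√(1/14) = +0.267261

+0.267261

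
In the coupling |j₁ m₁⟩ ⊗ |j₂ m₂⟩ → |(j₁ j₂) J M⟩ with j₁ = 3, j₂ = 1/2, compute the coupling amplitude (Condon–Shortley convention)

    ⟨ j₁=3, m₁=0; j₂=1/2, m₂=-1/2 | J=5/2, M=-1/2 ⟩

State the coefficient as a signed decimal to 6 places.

+√(3/7) ≈ +0.654654

√[6·1!5!0!/7! · 3!3!0!1!2!3!] = √(432/7)
  +(−1)^0/∏(0,1,3,0,2,0)! = 1/12  (running 1/12)
⟨..|..⟩ = √(432/7)·(1/12) = +0.654654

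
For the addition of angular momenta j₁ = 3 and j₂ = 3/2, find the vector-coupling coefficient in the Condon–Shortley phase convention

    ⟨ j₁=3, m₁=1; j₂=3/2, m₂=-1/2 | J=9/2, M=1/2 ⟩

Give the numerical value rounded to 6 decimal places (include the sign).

j₁+j₂−J=0  J+j₁−j₂=6  J−j₁+j₂=3  j₁+j₂+J+1=10
(j₁±m₁, j₂±m₂, J±M) = (4,2,1,2,5,4)
P² = 23040/7
sum k=0..0:
  [0] +1/96 = 1/96
S = 1/96
C² = P²·S² = 5/14 ; C = +0.597614

+0.597614  (= +√(5/14))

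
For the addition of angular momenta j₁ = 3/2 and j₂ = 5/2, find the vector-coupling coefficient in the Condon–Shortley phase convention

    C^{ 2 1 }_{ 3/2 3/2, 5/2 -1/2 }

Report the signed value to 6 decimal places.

j₁+j₂−J=2  J+j₁−j₂=1  J−j₁+j₂=3  j₁+j₂+J+1=7
(j₁±m₁, j₂±m₂, J±M) = (3,0,2,3,3,1)
P² = 36/7
sum k=0..0:
  [0] +1/4 = 1/4
S = 1/4
C² = P²·S² = 9/28 ; C = +0.566947

+√(9/28) ≈ +0.566947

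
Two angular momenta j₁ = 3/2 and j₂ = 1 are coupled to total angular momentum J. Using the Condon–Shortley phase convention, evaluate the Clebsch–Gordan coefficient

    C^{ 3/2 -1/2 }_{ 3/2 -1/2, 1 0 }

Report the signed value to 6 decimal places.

√[4·1!2!1!/5! · 1!2!1!1!1!2!] = √(4/15)
  +(−1)^0/∏(0,1,2,1,0,0)! = 1/2  (running 1/2)
  +(−1)^1/∏(1,0,1,0,1,1)! = -1  (running -1/2)
⟨..|..⟩ = √(4/15)·(-1/2) = -0.258199

−√(1/15) ≈ -0.258199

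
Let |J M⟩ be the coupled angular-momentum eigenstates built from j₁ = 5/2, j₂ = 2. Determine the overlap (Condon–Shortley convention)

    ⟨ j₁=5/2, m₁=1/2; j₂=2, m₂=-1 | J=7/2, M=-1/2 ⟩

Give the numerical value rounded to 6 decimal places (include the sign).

√[8·1!4!3!/9! · 3!2!1!3!3!4!] = √(1152/35)
  +(−1)^0/∏(0,1,2,1,2,2)! = 1/8  (running 1/8)
  +(−1)^1/∏(1,0,1,0,3,3)! = -1/36  (running 7/72)
⟨..|..⟩ = √(1152/35)·(7/72) = +0.557773

+√(14/45) ≈ +0.557773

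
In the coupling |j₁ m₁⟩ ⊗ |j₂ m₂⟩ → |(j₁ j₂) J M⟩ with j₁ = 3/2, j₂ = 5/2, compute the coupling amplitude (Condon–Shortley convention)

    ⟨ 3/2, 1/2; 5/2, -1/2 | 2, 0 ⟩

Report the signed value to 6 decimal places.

triangle: 2!×1!×3!/7! = 12/5040
(j±m)!: 2!×1!×2!×3!×2!×2! = 96
prefactor² = (2J+1)×Δ×N² = 8/7
  k=0: +1/(0!×2!×1!×2!×0!×1!) = 1/4
  k=1: −1/(1!×1!×0!×1!×1!×2!) = -1/2
Σ = -1/4  ⇒  CG² = 8/7×(-1/4)² = 1/14
CG = −√(1/14) = -0.267261

-0.267261  (= −√(1/14))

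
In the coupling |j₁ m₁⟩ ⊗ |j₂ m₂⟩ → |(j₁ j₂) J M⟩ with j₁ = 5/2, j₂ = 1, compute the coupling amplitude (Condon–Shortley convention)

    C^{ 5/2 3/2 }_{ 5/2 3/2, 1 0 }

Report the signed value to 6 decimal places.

√[6·1!4!1!/7! · 4!1!1!1!4!1!] = √(576/35)
  +(−1)^0/∏(0,1,1,1,3,0)! = 1/6  (running 1/6)
  +(−1)^1/∏(1,0,0,0,4,1)! = -1/24  (running 1/8)
⟨..|..⟩ = √(576/35)·(1/8) = +0.507093

+√(9/35) = +0.507093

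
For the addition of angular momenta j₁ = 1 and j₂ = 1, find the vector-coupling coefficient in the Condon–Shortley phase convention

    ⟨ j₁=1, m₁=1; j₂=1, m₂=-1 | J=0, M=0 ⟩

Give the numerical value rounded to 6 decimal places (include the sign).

+0.577350

triangle: 2!×0!×0!/3! = 2/6
(j±m)!: 2!×0!×0!×2!×0!×0! = 4
prefactor² = (2J+1)×Δ×N² = 4/3
  k=0: +1/(0!×2!×0!×0!×0!×0!) = 1/2
Σ = 1/2  ⇒  CG² = 4/3×1/2² = 1/3
CG = +√(1/3) = +0.577350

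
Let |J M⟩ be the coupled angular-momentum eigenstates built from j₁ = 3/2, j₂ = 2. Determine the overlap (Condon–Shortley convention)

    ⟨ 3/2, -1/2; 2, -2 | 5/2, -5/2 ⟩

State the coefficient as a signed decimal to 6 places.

triangle: 1!·2!·3!/7! = 12/5040
(j±m)!: 1!·2!·0!·4!·0!·5! = 5760
prefactor² = (2J+1)·Δ·N² = 576/7
  k=0: +1/(0!·1!·2!·0!·0!·3!) = 1/12
Σ = 1/12  ⇒  CG² = 576/7·1/12² = 4/7
CG = +√(4/7) = +0.755929

+0.755929  (= +√(4/7))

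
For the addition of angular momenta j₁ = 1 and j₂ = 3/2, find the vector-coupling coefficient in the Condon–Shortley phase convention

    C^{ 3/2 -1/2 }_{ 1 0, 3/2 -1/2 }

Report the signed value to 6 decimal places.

j₁+j₂−J=1  J+j₁−j₂=1  J−j₁+j₂=2  j₁+j₂+J+1=5
(j₁±m₁, j₂±m₂, J±M) = (1,1,1,2,1,2)
P² = 4/15
sum k=0..1:
  [0] +1/1 = 1
  [1] −1/2 = -1/2
S = 1/2
C² = P²·S² = 1/15 ; C = +0.258199

+0.258199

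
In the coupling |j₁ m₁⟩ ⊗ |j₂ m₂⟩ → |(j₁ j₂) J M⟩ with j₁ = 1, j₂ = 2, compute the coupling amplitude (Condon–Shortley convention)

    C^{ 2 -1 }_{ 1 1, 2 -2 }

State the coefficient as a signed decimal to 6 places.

j₁+j₂−J=1  J+j₁−j₂=1  J−j₁+j₂=3  j₁+j₂+J+1=6
(j₁±m₁, j₂±m₂, J±M) = (2,0,0,4,1,3)
P² = 12
sum k=0..0:
  [0] +1/6 = 1/6
S = 1/6
C² = P²·S² = 1/3 ; C = +0.577350

+√(1/3) ≈ +0.577350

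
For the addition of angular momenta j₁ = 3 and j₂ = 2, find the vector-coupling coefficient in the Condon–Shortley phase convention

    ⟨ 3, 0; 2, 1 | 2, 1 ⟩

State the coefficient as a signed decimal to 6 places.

j₁+j₂−J=3  J+j₁−j₂=3  J−j₁+j₂=1  j₁+j₂+J+1=8
(j₁±m₁, j₂±m₂, J±M) = (3,3,3,1,3,1)
P² = 81/14
sum k=2..3:
  [2] +1/4 = 1/4
  [3] −1/36 = -1/36
S = 2/9
C² = P²·S² = 2/7 ; C = +0.534522

+√(2/7) ≈ +0.534522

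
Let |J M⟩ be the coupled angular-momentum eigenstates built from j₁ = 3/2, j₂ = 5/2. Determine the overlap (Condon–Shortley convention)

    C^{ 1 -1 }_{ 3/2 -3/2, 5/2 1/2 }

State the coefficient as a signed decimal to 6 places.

−√(1/20) = -0.223607

triangle: 3!×0!×2!/6! = 12/720
(j±m)!: 0!×3!×3!×2!×0!×2! = 144
prefactor² = (2J+1)×Δ×N² = 36/5
  k=3: −1/(3!×0!×0!×0!×0!×2!) = -1/12
Σ = -1/12  ⇒  CG² = 36/5×(-1/12)² = 1/20
CG = −√(1/20) = -0.223607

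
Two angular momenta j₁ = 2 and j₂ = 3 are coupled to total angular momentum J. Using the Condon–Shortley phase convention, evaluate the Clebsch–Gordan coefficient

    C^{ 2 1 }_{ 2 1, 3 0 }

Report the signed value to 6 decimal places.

√[5·3!1!3!/8! · 3!1!3!3!3!1!] = √(81/14)
  +(−1)^0/∏(0,3,1,3,0,0)! = 1/36  (running 1/36)
  +(−1)^1/∏(1,2,0,2,1,1)! = -1/4  (running -2/9)
⟨..|..⟩ = √(81/14)·(-2/9) = -0.534522

−√(2/7) ≈ -0.534522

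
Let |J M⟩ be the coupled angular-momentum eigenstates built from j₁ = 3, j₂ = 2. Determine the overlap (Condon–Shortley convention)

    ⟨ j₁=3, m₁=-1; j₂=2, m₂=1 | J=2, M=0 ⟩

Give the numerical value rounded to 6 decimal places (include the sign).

+0.377964  (= +√(1/7))

j₁+j₂−J=3  J+j₁−j₂=3  J−j₁+j₂=1  j₁+j₂+J+1=8
(j₁±m₁, j₂±m₂, J±M) = (2,4,3,1,2,2)
P² = 36/7
sum k=2..3:
  [2] +1/4 = 1/4
  [3] −1/12 = -1/12
S = 1/6
C² = P²·S² = 1/7 ; C = +0.377964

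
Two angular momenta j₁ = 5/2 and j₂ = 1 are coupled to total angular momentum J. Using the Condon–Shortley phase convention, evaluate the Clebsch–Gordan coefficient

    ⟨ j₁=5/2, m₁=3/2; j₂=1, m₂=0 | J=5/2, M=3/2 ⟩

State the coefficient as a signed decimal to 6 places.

√[6·1!4!1!/7! · 4!1!1!1!4!1!] = √(576/35)
  +(−1)^0/∏(0,1,1,1,3,0)! = 1/6  (running 1/6)
  +(−1)^1/∏(1,0,0,0,4,1)! = -1/24  (running 1/8)
⟨..|..⟩ = √(576/35)·(1/8) = +0.507093

+√(9/35) = +0.507093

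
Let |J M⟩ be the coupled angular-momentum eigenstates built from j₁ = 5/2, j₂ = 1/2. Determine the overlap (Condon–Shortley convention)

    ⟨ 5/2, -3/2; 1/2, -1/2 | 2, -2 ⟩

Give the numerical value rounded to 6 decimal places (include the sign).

j₁+j₂−J=1  J+j₁−j₂=4  J−j₁+j₂=0  j₁+j₂+J+1=6
(j₁±m₁, j₂±m₂, J±M) = (1,4,0,1,0,4)
P² = 96
sum k=0..0:
  [0] +1/24 = 1/24
S = 1/24
C² = P²·S² = 1/6 ; C = +0.408248

+√(1/6) = +0.408248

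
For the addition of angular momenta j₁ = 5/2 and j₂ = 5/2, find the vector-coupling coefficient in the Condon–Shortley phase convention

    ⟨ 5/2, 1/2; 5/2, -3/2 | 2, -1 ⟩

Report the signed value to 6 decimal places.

triangle: 3!*2!*2!/8! = 24/40320
(j±m)!: 3!*2!*1!*4!*1!*3! = 1728
prefactor² = (2J+1)*Δ*N² = 36/7
  k=0: +1/(0!*3!*2!*1!*0!*1!) = 1/12
  k=1: −1/(1!*2!*1!*0!*1!*2!) = -1/4
Σ = -1/6  ⇒  CG² = 36/7*(-1/6)² = 1/7
CG = −√(1/7) = -0.377964

−√(1/7) ≈ -0.377964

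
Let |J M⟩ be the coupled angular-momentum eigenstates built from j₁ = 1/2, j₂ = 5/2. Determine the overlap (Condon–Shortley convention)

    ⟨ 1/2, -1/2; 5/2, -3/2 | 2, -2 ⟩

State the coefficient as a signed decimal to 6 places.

j₁+j₂−J=1  J+j₁−j₂=0  J−j₁+j₂=4  j₁+j₂+J+1=6
(j₁±m₁, j₂±m₂, J±M) = (0,1,1,4,0,4)
P² = 96
sum k=1..1:
  [1] −1/24 = -1/24
S = -1/24
C² = P²·S² = 1/6 ; C = -0.408248

−√(1/6) ≈ -0.408248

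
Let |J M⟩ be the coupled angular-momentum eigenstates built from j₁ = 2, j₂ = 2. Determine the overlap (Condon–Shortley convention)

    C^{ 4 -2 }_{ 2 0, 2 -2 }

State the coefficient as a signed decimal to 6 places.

j₁+j₂−J=0  J+j₁−j₂=4  J−j₁+j₂=4  j₁+j₂+J+1=9
(j₁±m₁, j₂±m₂, J±M) = (2,2,0,4,2,6)
P² = 13824/7
sum k=0..0:
  [0] +1/96 = 1/96
S = 1/96
C² = P²·S² = 3/14 ; C = +0.462910

+0.462910  (= +√(3/14))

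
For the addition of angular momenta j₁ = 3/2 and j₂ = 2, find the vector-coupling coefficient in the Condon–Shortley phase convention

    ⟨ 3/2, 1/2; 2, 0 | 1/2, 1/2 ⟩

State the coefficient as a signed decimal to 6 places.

j₁+j₂−J=3  J+j₁−j₂=0  J−j₁+j₂=1  j₁+j₂+J+1=5
(j₁±m₁, j₂±m₂, J±M) = (2,1,2,2,1,0)
P² = 4/5
sum k=1..1:
  [1] −1/2 = -1/2
S = -1/2
C² = P²·S² = 1/5 ; C = -0.447214

-0.447214  (= −√(1/5))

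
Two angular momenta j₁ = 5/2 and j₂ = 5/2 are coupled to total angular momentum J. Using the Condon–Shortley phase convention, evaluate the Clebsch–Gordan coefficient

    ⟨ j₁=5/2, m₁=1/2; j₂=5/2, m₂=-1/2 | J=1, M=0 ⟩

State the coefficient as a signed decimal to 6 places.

+0.119523

√[3·4!1!1!/7! · 3!2!2!3!1!1!] = √(72/35)
  +(−1)^1/∏(1,3,1,1,0,0)! = -1/6  (running -1/6)
  +(−1)^2/∏(2,2,0,0,1,1)! = 1/4  (running 1/12)
⟨..|..⟩ = √(72/35)·(1/12) = +0.119523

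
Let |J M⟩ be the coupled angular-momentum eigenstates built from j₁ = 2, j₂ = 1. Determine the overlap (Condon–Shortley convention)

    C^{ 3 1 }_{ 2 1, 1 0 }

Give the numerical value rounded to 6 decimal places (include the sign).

+0.730297

triangle: 0!×4!×2!/7! = 48/5040
(j±m)!: 3!×1!×1!×1!×4!×2! = 288
prefactor² = (2J+1)×Δ×N² = 96/5
  k=0: +1/(0!×0!×1!×1!×3!×1!) = 1/6
Σ = 1/6  ⇒  CG² = 96/5×1/6² = 8/15
CG = +√(8/15) = +0.730297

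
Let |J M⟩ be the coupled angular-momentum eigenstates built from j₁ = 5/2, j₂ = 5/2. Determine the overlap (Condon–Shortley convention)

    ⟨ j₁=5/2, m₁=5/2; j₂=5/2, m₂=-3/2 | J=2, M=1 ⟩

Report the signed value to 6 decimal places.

+√(5/14) ≈ +0.597614

triangle: 3!×2!×2!/8! = 24/40320
(j±m)!: 5!×0!×1!×4!×3!×1! = 17280
prefactor² = (2J+1)×Δ×N² = 360/7
  k=0: +1/(0!×3!×0!×1!×2!×1!) = 1/12
Σ = 1/12  ⇒  CG² = 360/7×1/12² = 5/14
CG = +√(5/14) = +0.597614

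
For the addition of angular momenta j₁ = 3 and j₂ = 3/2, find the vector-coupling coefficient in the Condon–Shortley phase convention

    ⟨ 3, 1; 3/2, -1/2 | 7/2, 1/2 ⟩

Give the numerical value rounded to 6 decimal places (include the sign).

+√(2/7) = +0.534522

j₁+j₂−J=1  J+j₁−j₂=5  J−j₁+j₂=2  j₁+j₂+J+1=9
(j₁±m₁, j₂±m₂, J±M) = (4,2,1,2,4,3)
P² = 512/7
sum k=0..1:
  [0] +1/12 = 1/12
  [1] −1/48 = -1/48
S = 1/16
C² = P²·S² = 2/7 ; C = +0.534522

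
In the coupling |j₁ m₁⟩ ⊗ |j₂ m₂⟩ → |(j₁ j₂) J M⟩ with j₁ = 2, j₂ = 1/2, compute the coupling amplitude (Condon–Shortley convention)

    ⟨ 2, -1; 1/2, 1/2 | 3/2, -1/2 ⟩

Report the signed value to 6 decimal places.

-0.774597

triangle: 1!×3!×0!/5! = 6/120
(j±m)!: 1!×3!×1!×0!×1!×2! = 12
prefactor² = (2J+1)×Δ×N² = 12/5
  k=1: −1/(1!×0!×2!×0!×1!×0!) = -1/2
Σ = -1/2  ⇒  CG² = 12/5×(-1/2)² = 3/5
CG = −√(3/5) = -0.774597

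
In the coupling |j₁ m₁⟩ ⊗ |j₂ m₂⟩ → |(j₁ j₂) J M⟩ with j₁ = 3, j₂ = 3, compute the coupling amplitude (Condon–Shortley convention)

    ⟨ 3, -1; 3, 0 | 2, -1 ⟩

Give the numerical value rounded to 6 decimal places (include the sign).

√[5·4!2!2!/9! · 2!4!3!3!1!3!] = √(96/7)
  +(−1)^2/∏(2,2,2,1,0,1)! = 1/8  (running 1/8)
  +(−1)^3/∏(3,1,1,0,1,2)! = -1/12  (running 1/24)
⟨..|..⟩ = √(96/7)·(1/24) = +0.154303

+0.154303  (= +√(1/42))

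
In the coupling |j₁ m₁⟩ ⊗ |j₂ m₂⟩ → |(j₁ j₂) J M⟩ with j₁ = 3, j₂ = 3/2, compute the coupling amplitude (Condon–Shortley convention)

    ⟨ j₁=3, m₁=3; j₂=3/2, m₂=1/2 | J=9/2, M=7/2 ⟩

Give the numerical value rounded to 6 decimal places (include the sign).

j₁+j₂−J=0  J+j₁−j₂=6  J−j₁+j₂=3  j₁+j₂+J+1=10
(j₁±m₁, j₂±m₂, J±M) = (6,0,2,1,8,1)
P² = 691200
sum k=0..0:
  [0] +1/1440 = 1/1440
S = 1/1440
C² = P²·S² = 1/3 ; C = +0.577350

+0.577350  (= +√(1/3))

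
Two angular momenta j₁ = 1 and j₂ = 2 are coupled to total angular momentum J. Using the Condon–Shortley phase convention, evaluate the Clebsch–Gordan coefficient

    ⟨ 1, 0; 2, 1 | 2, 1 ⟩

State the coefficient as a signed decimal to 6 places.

triangle: 1!×1!×3!/6! = 6/720
(j±m)!: 1!×1!×3!×1!×3!×1! = 36
prefactor² = (2J+1)×Δ×N² = 3/2
  k=0: +1/(0!×1!×1!×3!×0!×0!) = 1/6
  k=1: −1/(1!×0!×0!×2!×1!×1!) = -1/2
Σ = -1/3  ⇒  CG² = 3/2×(-1/3)² = 1/6
CG = −√(1/6) = -0.408248

−√(1/6) ≈ -0.408248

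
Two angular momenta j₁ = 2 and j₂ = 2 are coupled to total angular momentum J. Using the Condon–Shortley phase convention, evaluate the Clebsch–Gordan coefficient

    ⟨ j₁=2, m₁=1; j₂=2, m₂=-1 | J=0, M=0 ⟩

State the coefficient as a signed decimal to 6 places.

triangle: 4!·0!·0!/5! = 24/120
(j±m)!: 3!·1!·1!·3!·0!·0! = 36
prefactor² = (2J+1)·Δ·N² = 36/5
  k=1: −1/(1!·3!·0!·0!·0!·0!) = -1/6
Σ = -1/6  ⇒  CG² = 36/5·(-1/6)² = 1/5
CG = −√(1/5) = -0.447214

−√(1/5) = -0.447214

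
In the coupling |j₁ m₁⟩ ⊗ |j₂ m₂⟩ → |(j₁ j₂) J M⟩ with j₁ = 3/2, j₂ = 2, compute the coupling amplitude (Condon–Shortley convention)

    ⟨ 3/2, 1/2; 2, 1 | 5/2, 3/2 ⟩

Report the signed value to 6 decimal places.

triangle: 1!·2!·3!/7! = 12/5040
(j±m)!: 2!·1!·3!·1!·4!·1! = 288
prefactor² = (2J+1)·Δ·N² = 144/35
  k=0: +1/(0!·1!·1!·3!·1!·0!) = 1/6
  k=1: −1/(1!·0!·0!·2!·2!·1!) = -1/4
Σ = -1/12  ⇒  CG² = 144/35·(-1/12)² = 1/35
CG = −√(1/35) = -0.169031

−√(1/35) = -0.169031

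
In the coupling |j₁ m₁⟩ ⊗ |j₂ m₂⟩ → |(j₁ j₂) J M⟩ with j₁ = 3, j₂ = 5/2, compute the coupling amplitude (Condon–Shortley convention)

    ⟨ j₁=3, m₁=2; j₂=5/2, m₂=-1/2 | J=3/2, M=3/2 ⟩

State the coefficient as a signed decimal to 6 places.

−√(2/7) = -0.534522

triangle: 4!*2!*1!/8! = 48/40320
(j±m)!: 5!*1!*2!*3!*3!*0! = 8640
prefactor² = (2J+1)*Δ*N² = 288/7
  k=1: −1/(1!*3!*0!*1!*2!*0!) = -1/12
Σ = -1/12  ⇒  CG² = 288/7*(-1/12)² = 2/7
CG = −√(2/7) = -0.534522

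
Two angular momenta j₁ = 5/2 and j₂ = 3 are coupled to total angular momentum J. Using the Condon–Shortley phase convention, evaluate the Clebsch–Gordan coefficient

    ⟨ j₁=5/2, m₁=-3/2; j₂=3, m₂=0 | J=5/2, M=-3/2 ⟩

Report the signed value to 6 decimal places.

j₁+j₂−J=3  J+j₁−j₂=2  J−j₁+j₂=3  j₁+j₂+J+1=9
(j₁±m₁, j₂±m₂, J±M) = (1,4,3,3,1,4)
P² = 864/35
sum k=2..3:
  [2] +1/8 = 1/8
  [3] −1/36 = -1/36
S = 7/72
C² = P²·S² = 7/30 ; C = +0.483046

+0.483046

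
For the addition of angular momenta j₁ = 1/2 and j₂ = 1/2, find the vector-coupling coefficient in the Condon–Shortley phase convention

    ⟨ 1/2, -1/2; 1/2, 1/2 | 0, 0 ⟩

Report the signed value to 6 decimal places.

triangle: 1!×0!×0!/2! = 1/2
(j±m)!: 0!×1!×1!×0!×0!×0! = 1
prefactor² = (2J+1)×Δ×N² = 1/2
  k=1: −1/(1!×0!×0!×0!×0!×0!) = -1
Σ = -1  ⇒  CG² = 1/2×(-1)² = 1/2
CG = −√(1/2) = -0.707107

−√(1/2) ≈ -0.707107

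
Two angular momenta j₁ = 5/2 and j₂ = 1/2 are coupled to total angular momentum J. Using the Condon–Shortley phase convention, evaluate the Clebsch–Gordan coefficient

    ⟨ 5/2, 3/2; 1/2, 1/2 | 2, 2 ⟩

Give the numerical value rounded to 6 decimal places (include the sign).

-0.408248

√[5·1!4!0!/6! · 4!1!1!0!4!0!] = √(96)
  +(−1)^1/∏(1,0,0,0,4,0)! = -1/24  (running -1/24)
⟨..|..⟩ = √(96)·(-1/24) = -0.408248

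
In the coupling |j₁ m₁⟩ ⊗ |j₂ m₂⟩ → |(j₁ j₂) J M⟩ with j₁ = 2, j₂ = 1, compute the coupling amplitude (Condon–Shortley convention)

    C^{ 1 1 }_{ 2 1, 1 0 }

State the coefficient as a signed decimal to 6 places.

-0.547723

j₁+j₂−J=2  J+j₁−j₂=2  J−j₁+j₂=0  j₁+j₂+J+1=5
(j₁±m₁, j₂±m₂, J±M) = (3,1,1,1,2,0)
P² = 6/5
sum k=1..1:
  [1] −1/2 = -1/2
S = -1/2
C² = P²·S² = 3/10 ; C = -0.547723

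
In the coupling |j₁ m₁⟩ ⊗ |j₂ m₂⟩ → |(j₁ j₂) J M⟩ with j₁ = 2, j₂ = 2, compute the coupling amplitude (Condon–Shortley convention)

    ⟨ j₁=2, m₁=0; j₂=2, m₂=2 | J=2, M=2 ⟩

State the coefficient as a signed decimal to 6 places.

√[5·2!2!2!/7! · 2!2!4!0!4!0!] = √(128/7)
  +(−1)^2/∏(2,0,0,2,2,0)! = 1/8  (running 1/8)
⟨..|..⟩ = √(128/7)·(1/8) = +0.534522

+0.534522  (= +√(2/7))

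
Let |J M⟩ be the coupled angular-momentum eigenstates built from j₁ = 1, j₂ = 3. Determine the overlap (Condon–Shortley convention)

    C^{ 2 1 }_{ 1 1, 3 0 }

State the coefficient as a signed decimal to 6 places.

+√(1/7) ≈ +0.377964

√[5·2!0!4!/7! · 2!0!3!3!3!1!] = √(144/7)
  +(−1)^0/∏(0,2,0,3,0,1)! = 1/12  (running 1/12)
⟨..|..⟩ = √(144/7)·(1/12) = +0.377964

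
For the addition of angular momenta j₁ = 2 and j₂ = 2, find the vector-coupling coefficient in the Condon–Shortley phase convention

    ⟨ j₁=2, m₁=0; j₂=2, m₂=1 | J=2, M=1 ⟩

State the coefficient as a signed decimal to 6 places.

-0.267261

√[5·2!2!2!/7! · 2!2!3!1!3!1!] = √(8/7)
  +(−1)^1/∏(1,1,1,2,1,0)! = -1/2  (running -1/2)
  +(−1)^2/∏(2,0,0,1,2,1)! = 1/4  (running -1/4)
⟨..|..⟩ = √(8/7)·(-1/4) = -0.267261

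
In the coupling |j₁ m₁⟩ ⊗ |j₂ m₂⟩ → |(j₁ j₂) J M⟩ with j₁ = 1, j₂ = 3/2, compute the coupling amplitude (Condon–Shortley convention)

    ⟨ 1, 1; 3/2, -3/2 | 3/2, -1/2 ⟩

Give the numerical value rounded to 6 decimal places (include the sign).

+0.632456

√[4·1!1!2!/5! · 2!0!0!3!1!2!] = √(8/5)
  +(−1)^0/∏(0,1,0,0,1,2)! = 1/2  (running 1/2)
⟨..|..⟩ = √(8/5)·(1/2) = +0.632456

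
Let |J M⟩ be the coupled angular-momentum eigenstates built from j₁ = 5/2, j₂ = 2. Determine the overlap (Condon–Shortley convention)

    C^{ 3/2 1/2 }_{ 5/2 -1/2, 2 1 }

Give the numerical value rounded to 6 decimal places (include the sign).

triangle: 3!×2!×1!/7! = 12/5040
(j±m)!: 2!×3!×3!×1!×2!×1! = 144
prefactor² = (2J+1)×Δ×N² = 48/35
  k=2: +1/(2!×1!×1!×1!×1!×0!) = 1/2
  k=3: −1/(3!×0!×0!×0!×2!×1!) = -1/12
Σ = 5/12  ⇒  CG² = 48/35×5/12² = 5/21
CG = +√(5/21) = +0.487950

+0.487950  (= +√(5/21))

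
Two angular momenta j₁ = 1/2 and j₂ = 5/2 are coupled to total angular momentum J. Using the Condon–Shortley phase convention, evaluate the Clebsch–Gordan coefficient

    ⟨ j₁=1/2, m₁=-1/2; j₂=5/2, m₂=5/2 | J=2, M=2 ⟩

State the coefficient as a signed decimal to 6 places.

-0.912871  (= −√(5/6))

triangle: 1!*0!*4!/6! = 24/720
(j±m)!: 0!*1!*5!*0!*4!*0! = 2880
prefactor² = (2J+1)*Δ*N² = 480
  k=1: −1/(1!*0!*0!*4!*0!*0!) = -1/24
Σ = -1/24  ⇒  CG² = 480*(-1/24)² = 5/6
CG = −√(5/6) = -0.912871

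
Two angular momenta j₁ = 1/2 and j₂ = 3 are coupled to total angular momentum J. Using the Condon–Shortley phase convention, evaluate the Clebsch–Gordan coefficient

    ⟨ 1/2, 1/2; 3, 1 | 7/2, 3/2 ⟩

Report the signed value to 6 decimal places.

j₁+j₂−J=0  J+j₁−j₂=1  J−j₁+j₂=6  j₁+j₂+J+1=8
(j₁±m₁, j₂±m₂, J±M) = (1,0,4,2,5,2)
P² = 11520/7
sum k=0..0:
  [0] +1/48 = 1/48
S = 1/48
C² = P²·S² = 5/7 ; C = +0.845154

+√(5/7) = +0.845154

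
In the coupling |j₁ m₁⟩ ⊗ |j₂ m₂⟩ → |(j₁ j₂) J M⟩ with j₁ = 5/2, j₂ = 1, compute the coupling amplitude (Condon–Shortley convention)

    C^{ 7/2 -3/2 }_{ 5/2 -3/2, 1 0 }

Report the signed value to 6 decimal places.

√[8·0!5!2!/8! · 1!4!1!1!2!5!] = √(1920/7)
  +(−1)^0/∏(0,0,4,1,1,1)! = 1/24  (running 1/24)
⟨..|..⟩ = √(1920/7)·(1/24) = +0.690066

+0.690066  (= +√(10/21))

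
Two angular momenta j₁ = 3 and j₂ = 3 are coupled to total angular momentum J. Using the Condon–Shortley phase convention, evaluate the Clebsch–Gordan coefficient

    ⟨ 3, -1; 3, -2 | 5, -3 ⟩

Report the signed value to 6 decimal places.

j₁+j₂−J=1  J+j₁−j₂=5  J−j₁+j₂=5  j₁+j₂+J+1=12
(j₁±m₁, j₂±m₂, J±M) = (2,4,1,5,2,8)
P² = 153600
sum k=0..1:
  [0] +1/576 = 1/576
  [1] −1/1440 = -1/1440
S = 1/960
C² = P²·S² = 1/6 ; C = +0.408248

+0.408248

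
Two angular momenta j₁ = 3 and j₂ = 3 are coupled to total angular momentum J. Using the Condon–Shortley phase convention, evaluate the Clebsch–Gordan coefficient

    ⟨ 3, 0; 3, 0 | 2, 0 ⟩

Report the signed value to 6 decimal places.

+√(4/21) = +0.436436

j₁+j₂−J=4  J+j₁−j₂=2  J−j₁+j₂=2  j₁+j₂+J+1=9
(j₁±m₁, j₂±m₂, J±M) = (3,3,3,3,2,2)
P² = 48/7
sum k=1..3:
  [1] −1/24 = -1/24
  [2] +1/4 = 1/4
  [3] −1/24 = -1/24
S = 1/6
C² = P²·S² = 4/21 ; C = +0.436436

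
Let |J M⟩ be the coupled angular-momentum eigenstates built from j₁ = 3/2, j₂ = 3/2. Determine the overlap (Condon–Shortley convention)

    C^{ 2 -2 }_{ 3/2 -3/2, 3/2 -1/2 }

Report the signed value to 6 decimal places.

√[5·1!2!2!/6! · 0!3!1!2!0!4!] = √(8)
  +(−1)^1/∏(1,0,2,0,0,2)! = -1/4  (running -1/4)
⟨..|..⟩ = √(8)·(-1/4) = -0.707107

-0.707107  (= −√(1/2))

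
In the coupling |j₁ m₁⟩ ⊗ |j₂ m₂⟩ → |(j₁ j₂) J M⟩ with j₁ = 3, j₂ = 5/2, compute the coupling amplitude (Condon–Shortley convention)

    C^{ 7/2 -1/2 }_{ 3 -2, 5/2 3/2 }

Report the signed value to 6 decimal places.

√[8·2!4!3!/10! · 1!5!4!1!3!4!] = √(9216/35)
  +(−1)^1/∏(1,1,4,3,0,0)! = -1/144  (running -1/144)
  +(−1)^2/∏(2,0,3,2,1,1)! = 1/24  (running 5/144)
⟨..|..⟩ = √(9216/35)·(5/144) = +0.563436

+0.563436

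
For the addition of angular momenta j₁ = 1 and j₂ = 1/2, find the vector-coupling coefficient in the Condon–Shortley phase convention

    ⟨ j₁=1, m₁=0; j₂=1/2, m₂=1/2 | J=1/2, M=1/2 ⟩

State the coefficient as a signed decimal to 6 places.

-0.577350

j₁+j₂−J=1  J+j₁−j₂=1  J−j₁+j₂=0  j₁+j₂+J+1=3
(j₁±m₁, j₂±m₂, J±M) = (1,1,1,0,1,0)
P² = 1/3
sum k=1..1:
  [1] −1/1 = -1
S = -1
C² = P²·S² = 1/3 ; C = -0.577350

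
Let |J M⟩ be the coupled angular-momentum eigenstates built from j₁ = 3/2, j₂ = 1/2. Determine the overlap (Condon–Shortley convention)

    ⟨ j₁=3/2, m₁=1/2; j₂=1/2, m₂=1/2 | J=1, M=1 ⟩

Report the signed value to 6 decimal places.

j₁+j₂−J=1  J+j₁−j₂=2  J−j₁+j₂=0  j₁+j₂+J+1=4
(j₁±m₁, j₂±m₂, J±M) = (2,1,1,0,2,0)
P² = 1
sum k=1..1:
  [1] −1/2 = -1/2
S = -1/2
C² = P²·S² = 1/4 ; C = -0.500000

−√(1/4) ≈ -0.500000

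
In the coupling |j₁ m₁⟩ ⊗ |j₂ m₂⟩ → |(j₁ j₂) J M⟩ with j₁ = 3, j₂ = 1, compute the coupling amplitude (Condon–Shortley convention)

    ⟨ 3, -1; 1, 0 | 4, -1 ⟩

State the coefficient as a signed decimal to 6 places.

j₁+j₂−J=0  J+j₁−j₂=6  J−j₁+j₂=2  j₁+j₂+J+1=9
(j₁±m₁, j₂±m₂, J±M) = (2,4,1,1,3,5)
P² = 8640/7
sum k=0..0:
  [0] +1/48 = 1/48
S = 1/48
C² = P²·S² = 15/28 ; C = +0.731925

+0.731925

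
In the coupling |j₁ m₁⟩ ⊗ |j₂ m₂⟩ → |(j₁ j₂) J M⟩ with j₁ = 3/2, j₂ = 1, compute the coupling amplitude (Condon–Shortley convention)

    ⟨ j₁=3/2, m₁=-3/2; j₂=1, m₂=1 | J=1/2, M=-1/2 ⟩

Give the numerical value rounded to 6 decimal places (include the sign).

+0.707107

triangle: 2!*1!*0!/4! = 2/24
(j±m)!: 0!*3!*2!*0!*0!*1! = 12
prefactor² = (2J+1)*Δ*N² = 2
  k=2: +1/(2!*0!*1!*0!*0!*0!) = 1/2
Σ = 1/2  ⇒  CG² = 2*1/2² = 1/2
CG = +√(1/2) = +0.707107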